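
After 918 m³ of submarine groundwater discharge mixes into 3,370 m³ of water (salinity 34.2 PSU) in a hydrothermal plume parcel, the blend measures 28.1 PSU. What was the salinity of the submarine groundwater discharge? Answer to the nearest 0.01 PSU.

5.71 PSU

Salt balance: 3,370×34.2 + 918×S = 4,288×28.1
115,254 + 918·S = 120,492.8
S = (120,492.8 − 115,254) / 918 = 5.7068 PSU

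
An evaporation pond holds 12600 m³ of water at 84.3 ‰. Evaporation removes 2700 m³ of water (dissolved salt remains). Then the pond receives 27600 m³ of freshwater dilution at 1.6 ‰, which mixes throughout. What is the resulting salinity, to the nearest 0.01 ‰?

After evaporation: salt = 12,600×84.3 = 1,062,180; volume = 12,600 − 2,700 = 9,900 m³
After mixing: salt = 1,062,180 + 27,600×1.6 = 1,106,340; volume = 9,900 + 27,600 = 37,500 m³
S = 1,106,340 / 37,500 = 29.5024 ‰

29.50 ‰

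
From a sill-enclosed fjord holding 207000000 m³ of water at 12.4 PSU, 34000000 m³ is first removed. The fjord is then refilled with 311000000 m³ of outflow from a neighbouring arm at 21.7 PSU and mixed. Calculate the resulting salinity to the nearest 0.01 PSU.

Remaining after removal: 173,000,000 m³ at 12.4 PSU (salt = 2,145,200,000)
After addition: salt = 2,145,200,000 + 311,000,000×21.7 = 8,893,900,000; volume = 484,000,000 m³
S = 8,893,900,000 / 484,000,000 = 18.3758 PSU

18.38 PSU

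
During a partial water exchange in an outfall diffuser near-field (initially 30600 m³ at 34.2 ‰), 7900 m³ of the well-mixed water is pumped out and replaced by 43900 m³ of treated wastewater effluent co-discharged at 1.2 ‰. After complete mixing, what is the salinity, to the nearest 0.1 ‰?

Remaining after removal: 22,700 m³ at 34.2 ‰ (salt = 776,340)
After addition: salt = 776,340 + 43,900×1.2 = 829,020; volume = 66,600 m³
S = 829,020 / 66,600 = 12.4477 ‰

12.4 ‰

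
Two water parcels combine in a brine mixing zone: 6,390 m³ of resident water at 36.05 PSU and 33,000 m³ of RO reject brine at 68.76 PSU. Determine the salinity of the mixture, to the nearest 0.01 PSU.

Conserving salt mass:
salt = 6,390×36.05 + 33,000×68.76 = 230,359.5 + 2,269,080 = 2,499,439.5
volume = 6,390 + 33,000 = 39,390 m³
S = 2,499,439.5 / 39,390 = 63.4537 PSU

63.45 PSU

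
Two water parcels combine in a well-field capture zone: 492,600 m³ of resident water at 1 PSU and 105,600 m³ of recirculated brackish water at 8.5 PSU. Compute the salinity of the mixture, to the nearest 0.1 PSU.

2.3 PSU

Salt balance:
salt = 492,600×1 + 105,600×8.5 = 492,600 + 897,600 = 1,390,200
volume = 492,600 + 105,600 = 598,200 m³
S = 1,390,200 / 598,200 = 2.324 PSU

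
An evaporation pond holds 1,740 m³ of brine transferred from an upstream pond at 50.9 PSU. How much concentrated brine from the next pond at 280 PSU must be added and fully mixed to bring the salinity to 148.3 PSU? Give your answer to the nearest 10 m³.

1290 m³

Salt balance: 1,740×50.9 + V×280 = (1,740+V)×148.3
88,566 + 280V = 258,042 + 148.3V
169,476 = 131.7V
V = 1,286.83 m³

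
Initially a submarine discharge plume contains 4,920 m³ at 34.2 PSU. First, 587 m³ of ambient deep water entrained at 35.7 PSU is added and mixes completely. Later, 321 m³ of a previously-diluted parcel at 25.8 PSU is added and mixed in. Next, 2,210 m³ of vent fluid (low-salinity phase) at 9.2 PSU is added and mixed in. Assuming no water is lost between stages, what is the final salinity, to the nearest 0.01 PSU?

By conservation of dissolved salt,
Initial salt = 4,920×34.2 = 168,264
After stage 1: salt = 168,264 + 587×35.7 = 189,219.9; volume = 5,507 m³; S = 34.36 PSU
After stage 2: salt = 189,219.9 + 321×25.8 = 197,501.7; volume = 5,828 m³; S = 33.888 PSU
After stage 3: salt = 197,501.7 + 2,210×9.2 = 217,833.7; volume = 8,038 m³
S = 217,833.7 / 8,038 = 27.1005 PSU

27.10 PSU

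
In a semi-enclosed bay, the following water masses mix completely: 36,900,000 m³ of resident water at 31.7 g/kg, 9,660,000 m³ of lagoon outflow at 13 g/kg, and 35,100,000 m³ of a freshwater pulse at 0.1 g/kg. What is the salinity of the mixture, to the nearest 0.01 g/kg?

Salt balance:
salt = 36,900,000×31.7 + 9,660,000×13 + 35,100,000×0.1 = 1,169,730,000 + 125,580,000 + 3,510,000 = 1,298,820,000
volume = 36,900,000 + 9,660,000 + 35,100,000 = 81,660,000 m³
S = 1,298,820,000 / 81,660,000 = 15.9052 g/kg

15.91 g/kg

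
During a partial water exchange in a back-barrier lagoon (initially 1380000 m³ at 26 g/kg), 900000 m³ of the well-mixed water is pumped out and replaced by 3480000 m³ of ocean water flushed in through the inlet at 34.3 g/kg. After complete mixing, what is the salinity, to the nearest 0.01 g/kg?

33.29 g/kg

Remaining after removal: 480,000 m³ at 26 g/kg (salt = 12,480,000)
After addition: salt = 12,480,000 + 3,480,000×34.3 = 131,844,000; volume = 3,960,000 m³
S = 131,844,000 / 3,960,000 = 33.2939 g/kg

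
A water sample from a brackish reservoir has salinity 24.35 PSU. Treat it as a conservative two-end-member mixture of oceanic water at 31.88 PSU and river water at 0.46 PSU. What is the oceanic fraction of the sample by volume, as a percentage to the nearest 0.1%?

76.0%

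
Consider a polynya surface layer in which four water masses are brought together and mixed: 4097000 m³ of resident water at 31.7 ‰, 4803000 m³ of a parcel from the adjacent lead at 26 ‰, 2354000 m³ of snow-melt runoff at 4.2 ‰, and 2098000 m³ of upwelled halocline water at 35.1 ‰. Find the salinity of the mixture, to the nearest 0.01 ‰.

25.34 ‰

Conserving salt mass:
salt = 4,097,000×31.7 + 4,803,000×26 + 2,354,000×4.2 + 2,098,000×35.1 = 129,874,900 + 124,878,000 + 9,886,800 + 73,639,800 = 338,279,500
volume = 4,097,000 + 4,803,000 + 2,354,000 + 2,098,000 = 13,352,000 m³
S = 338,279,500 / 13,352,000 = 25.3355 ‰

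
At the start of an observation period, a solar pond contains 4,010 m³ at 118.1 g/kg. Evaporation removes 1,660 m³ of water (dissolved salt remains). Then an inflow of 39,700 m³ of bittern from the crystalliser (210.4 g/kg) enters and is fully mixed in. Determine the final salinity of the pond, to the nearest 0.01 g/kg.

209.90 g/kg

After evaporation: salt = 4,010×118.1 = 473,581; volume = 4,010 − 1,660 = 2,350 m³
After mixing: salt = 473,581 + 39,700×210.4 = 8,826,461; volume = 2,350 + 39,700 = 42,050 m³
S = 8,826,461 / 42,050 = 209.9039 g/kg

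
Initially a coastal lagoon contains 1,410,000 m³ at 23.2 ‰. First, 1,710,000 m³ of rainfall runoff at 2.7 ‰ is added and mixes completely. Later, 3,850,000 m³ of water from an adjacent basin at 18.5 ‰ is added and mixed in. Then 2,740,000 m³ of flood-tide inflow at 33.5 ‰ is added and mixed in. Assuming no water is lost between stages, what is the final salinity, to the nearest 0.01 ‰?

20.63 ‰

Weighted by volume,
Initial salt = 1,410,000×23.2 = 32,712,000
After stage 1: salt = 32,712,000 + 1,710,000×2.7 = 37,329,000; volume = 3,120,000 m³; S = 11.964 ‰
After stage 2: salt = 37,329,000 + 3,850,000×18.5 = 108,554,000; volume = 6,970,000 m³; S = 15.574 ‰
After stage 3: salt = 108,554,000 + 2,740,000×33.5 = 200,344,000; volume = 9,710,000 m³
S = 200,344,000 / 9,710,000 = 20.6327 ‰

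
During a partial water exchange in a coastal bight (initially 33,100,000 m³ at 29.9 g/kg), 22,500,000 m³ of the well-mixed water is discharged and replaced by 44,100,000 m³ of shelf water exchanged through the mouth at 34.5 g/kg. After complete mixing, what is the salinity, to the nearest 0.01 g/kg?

Remaining after removal: 10,600,000 m³ at 29.9 g/kg (salt = 316,940,000)
After addition: salt = 316,940,000 + 44,100,000×34.5 = 1,838,390,000; volume = 54,700,000 m³
S = 1,838,390,000 / 54,700,000 = 33.6086 g/kg

33.61 g/kg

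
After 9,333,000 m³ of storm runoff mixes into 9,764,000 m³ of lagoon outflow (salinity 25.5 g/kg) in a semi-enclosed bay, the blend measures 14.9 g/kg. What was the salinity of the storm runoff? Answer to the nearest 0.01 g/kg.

Salt balance: 9,764,000×25.5 + 9,333,000×S = 19,097,000×14.9
248,982,000 + 9,333,000·S = 284,545,300
S = (284,545,300 − 248,982,000) / 9,333,000 = 3.8105 g/kg

3.81 g/kg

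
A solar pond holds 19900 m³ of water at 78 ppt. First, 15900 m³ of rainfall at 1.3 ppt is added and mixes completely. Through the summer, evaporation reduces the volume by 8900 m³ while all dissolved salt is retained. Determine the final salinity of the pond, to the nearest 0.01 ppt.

After mixing: salt = 19,900×78 + 15,900×1.3 = 1,572,870; volume = 35,800 m³
After evaporation: salt unchanged = 1,572,870; volume = 35,800 − 8,900 = 26,900 m³
S = 1,572,870 / 26,900 = 58.471 ppt

58.47 ppt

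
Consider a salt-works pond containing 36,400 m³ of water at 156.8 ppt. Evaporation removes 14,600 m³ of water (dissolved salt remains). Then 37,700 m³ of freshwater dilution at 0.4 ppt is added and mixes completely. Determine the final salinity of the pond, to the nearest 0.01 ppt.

After evaporation: salt = 36,400×156.8 = 5,707,520; volume = 36,400 − 14,600 = 21,800 m³
After mixing: salt = 5,707,520 + 37,700×0.4 = 5,722,600; volume = 21,800 + 37,700 = 59,500 m³
S = 5,722,600 / 59,500 = 96.1782 ppt

96.18 ppt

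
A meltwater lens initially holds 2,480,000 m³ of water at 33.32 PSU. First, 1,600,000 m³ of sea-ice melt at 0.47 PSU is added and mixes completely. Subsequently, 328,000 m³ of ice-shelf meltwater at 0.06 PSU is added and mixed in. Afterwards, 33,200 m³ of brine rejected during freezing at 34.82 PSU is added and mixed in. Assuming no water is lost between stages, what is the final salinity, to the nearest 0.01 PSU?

19.04 PSU

Salt balance:
Initial salt = 2,480,000×33.32 = 82,633,600
After stage 1: salt = 82,633,600 + 1,600,000×0.47 = 83,385,600; volume = 4,080,000 m³; S = 20.438 PSU
After stage 2: salt = 83,385,600 + 328,000×0.06 = 83,405,280; volume = 4,408,000 m³; S = 18.921 PSU
After stage 3: salt = 83,405,280 + 33,200×34.82 = 84,561,304; volume = 4,441,200 m³
S = 84,561,304 / 4,441,200 = 19.0402 PSU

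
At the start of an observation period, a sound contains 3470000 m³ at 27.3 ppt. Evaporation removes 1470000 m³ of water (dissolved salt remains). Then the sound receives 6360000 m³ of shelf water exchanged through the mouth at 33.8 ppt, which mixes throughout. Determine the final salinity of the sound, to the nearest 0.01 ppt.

After evaporation: salt = 3,470,000×27.3 = 94,731,000; volume = 3,470,000 − 1,470,000 = 2,000,000 m³
After mixing: salt = 94,731,000 + 6,360,000×33.8 = 309,699,000; volume = 2,000,000 + 6,360,000 = 8,360,000 m³
S = 309,699,000 / 8,360,000 = 37.0453 ppt

37.05 ppt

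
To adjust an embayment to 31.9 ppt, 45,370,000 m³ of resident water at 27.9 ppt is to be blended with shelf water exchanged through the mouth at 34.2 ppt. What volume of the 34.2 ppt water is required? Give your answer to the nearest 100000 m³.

78900000 m³

Salt balance: 45,370,000×27.9 + V×34.2 = (45,370,000+V)×31.9
1,265,823,000 + 34.2V = 1,447,303,000 + 31.9V
181,480,000 = 2.3V
V = 78,904,347.83 m³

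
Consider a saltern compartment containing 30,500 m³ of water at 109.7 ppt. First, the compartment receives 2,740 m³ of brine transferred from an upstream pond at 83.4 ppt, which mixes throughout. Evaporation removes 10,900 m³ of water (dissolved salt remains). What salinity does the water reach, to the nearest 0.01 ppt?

160.00 ppt

After mixing: salt = 30,500×109.7 + 2,740×83.4 = 3,574,366; volume = 33,240 m³
After evaporation: salt unchanged = 3,574,366; volume = 33,240 − 10,900 = 22,340 m³
S = 3,574,366 / 22,340 = 159.9985 ppt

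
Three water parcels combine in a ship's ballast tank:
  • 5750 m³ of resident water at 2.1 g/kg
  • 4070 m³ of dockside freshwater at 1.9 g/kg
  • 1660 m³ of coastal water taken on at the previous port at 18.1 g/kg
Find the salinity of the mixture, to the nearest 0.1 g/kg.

Conserving salt mass:
salt = 5,750×2.1 + 4,070×1.9 + 1,660×18.1 = 12,075 + 7,733 + 30,046 = 49,854
volume = 5,750 + 4,070 + 1,660 = 11,480 m³
S = 49,854 / 11,480 = 4.343 g/kg

4.3 g/kg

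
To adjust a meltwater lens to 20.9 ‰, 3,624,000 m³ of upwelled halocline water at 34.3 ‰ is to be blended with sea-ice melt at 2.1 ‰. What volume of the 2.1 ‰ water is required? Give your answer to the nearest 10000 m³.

2580000 m³

Salt balance: 3,624,000×34.3 + V×2.1 = (3,624,000+V)×20.9
124,303,200 + 2.1V = 75,741,600 + 20.9V
48,561,600 = 18.8V
V = 2,583,063.83 m³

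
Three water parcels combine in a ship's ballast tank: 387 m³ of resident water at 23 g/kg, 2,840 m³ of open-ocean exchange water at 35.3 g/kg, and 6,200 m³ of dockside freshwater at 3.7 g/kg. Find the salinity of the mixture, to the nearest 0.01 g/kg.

Conserving salt mass:
salt = 387×23 + 2,840×35.3 + 6,200×3.7 = 8,901 + 100,252 + 22,940 = 132,093
volume = 387 + 2,840 + 6,200 = 9,427 m³
S = 132,093 / 9,427 = 14.0122 g/kg

14.01 g/kg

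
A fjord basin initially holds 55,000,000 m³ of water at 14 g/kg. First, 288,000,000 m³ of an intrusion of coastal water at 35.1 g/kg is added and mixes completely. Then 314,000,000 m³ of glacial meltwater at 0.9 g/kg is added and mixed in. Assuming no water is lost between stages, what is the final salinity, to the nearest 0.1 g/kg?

Salt balance:
Initial salt = 55,000,000×14 = 770,000,000
After stage 1: salt = 770,000,000 + 288,000,000×35.1 = 10,878,800,000; volume = 343,000,000 m³; S = 31.717 g/kg
After stage 2: salt = 10,878,800,000 + 314,000,000×0.9 = 11,161,400,000; volume = 657,000,000 m³
S = 11,161,400,000 / 657,000,000 = 16.9884 g/kg

17.0 g/kg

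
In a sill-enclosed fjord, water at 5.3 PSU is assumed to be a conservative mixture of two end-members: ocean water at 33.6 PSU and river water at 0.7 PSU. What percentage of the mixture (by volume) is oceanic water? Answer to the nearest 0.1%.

14.0%

Let g be the oceanic fraction. Salt balance per unit volume:
g×33.6 + (1−g)×0.7 = 5.3
g = (5.3 − 0.7) / (33.6 − 0.7) = 4.6/32.9 = 0.1398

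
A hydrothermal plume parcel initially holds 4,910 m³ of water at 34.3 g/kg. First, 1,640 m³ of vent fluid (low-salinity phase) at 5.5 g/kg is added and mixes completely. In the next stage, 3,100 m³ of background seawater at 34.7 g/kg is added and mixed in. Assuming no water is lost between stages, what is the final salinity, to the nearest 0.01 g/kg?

Conserving salt mass:
Initial salt = 4,910×34.3 = 168,413
After stage 1: salt = 168,413 + 1,640×5.5 = 177,433; volume = 6,550 m³; S = 27.089 g/kg
After stage 2: salt = 177,433 + 3,100×34.7 = 285,003; volume = 9,650 m³
S = 285,003 / 9,650 = 29.534 g/kg

29.53 g/kg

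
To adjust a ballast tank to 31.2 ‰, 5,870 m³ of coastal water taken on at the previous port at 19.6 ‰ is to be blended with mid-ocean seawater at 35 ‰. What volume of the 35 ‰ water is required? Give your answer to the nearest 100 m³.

17900 m³

Salt balance: 5,870×19.6 + V×35 = (5,870+V)×31.2
115,052 + 35V = 183,144 + 31.2V
68,092 = 3.8V
V = 17,918.95 m³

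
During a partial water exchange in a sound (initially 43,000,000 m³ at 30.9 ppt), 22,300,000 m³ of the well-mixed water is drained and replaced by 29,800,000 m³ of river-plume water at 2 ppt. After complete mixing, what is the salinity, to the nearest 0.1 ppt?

13.8 ppt

Remaining after removal: 20,700,000 m³ at 30.9 ppt (salt = 639,630,000)
After addition: salt = 639,630,000 + 29,800,000×2 = 699,230,000; volume = 50,500,000 m³
S = 699,230,000 / 50,500,000 = 13.8461 ppt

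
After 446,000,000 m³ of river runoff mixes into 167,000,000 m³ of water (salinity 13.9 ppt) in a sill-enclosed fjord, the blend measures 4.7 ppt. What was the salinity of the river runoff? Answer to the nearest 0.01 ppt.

1.26 ppt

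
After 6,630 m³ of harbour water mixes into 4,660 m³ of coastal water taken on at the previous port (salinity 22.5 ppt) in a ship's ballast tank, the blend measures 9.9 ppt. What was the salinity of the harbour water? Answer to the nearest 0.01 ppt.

1.04 ppt

Salt balance: 4,660×22.5 + 6,630×S = 11,290×9.9
104,850 + 6,630·S = 111,771
S = (111,771 − 104,850) / 6,630 = 1.0439 ppt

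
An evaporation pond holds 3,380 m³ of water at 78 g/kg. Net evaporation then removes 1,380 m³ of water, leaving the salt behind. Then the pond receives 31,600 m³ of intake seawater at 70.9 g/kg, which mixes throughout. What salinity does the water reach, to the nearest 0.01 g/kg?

After evaporation: salt = 3,380×78 = 263,640; volume = 3,380 − 1,380 = 2,000 m³
After mixing: salt = 263,640 + 31,600×70.9 = 2,504,080; volume = 2,000 + 31,600 = 33,600 m³
S = 2,504,080 / 33,600 = 74.5262 g/kg

74.53 g/kg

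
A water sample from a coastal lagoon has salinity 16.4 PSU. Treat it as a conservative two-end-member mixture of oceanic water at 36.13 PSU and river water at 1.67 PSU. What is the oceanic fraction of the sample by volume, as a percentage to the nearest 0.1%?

Let g be the oceanic fraction. Salt balance per unit volume:
g×36.13 + (1−g)×1.67 = 16.4
g = (16.4 − 1.67) / (36.13 − 1.67) = 14.73/34.46 = 0.4275

42.7%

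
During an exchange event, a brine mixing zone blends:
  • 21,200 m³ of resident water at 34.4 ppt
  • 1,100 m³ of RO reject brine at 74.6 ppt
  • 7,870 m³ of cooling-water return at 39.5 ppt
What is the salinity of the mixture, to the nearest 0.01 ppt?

37.20 ppt

Total salt / total volume:
salt = 21,200×34.4 + 1,100×74.6 + 7,870×39.5 = 729,280 + 82,060 + 310,865 = 1,122,205
volume = 21,200 + 1,100 + 7,870 = 30,170 m³
S = 1,122,205 / 30,170 = 37.1961 ppt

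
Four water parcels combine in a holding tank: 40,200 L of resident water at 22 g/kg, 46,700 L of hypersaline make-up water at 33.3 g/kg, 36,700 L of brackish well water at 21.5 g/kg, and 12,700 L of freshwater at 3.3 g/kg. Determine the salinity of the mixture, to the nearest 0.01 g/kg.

23.99 g/kg

Salt balance:
salt = 40,200×22 + 46,700×33.3 + 36,700×21.5 + 12,700×3.3 = 884,400 + 1,555,110 + 789,050 + 41,910 = 3,270,470
volume = 40,200 + 46,700 + 36,700 + 12,700 = 136,300 L
S = 3,270,470 / 136,300 = 23.9946 g/kg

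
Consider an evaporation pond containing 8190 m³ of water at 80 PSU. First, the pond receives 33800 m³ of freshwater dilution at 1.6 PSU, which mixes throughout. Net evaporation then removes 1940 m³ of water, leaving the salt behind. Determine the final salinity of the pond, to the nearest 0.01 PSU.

After mixing: salt = 8,190×80 + 33,800×1.6 = 709,280; volume = 41,990 m³
After evaporation: salt unchanged = 709,280; volume = 41,990 − 1,940 = 40,050 m³
S = 709,280 / 40,050 = 17.7099 PSU

17.71 PSU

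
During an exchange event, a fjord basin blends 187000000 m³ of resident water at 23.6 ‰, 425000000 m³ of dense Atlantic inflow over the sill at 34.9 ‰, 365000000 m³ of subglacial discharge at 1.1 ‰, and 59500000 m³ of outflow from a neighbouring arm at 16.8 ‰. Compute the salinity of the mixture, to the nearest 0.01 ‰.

19.92 ‰

By conservation of dissolved salt,
salt = 187,000,000×23.6 + 425,000,000×34.9 + 365,000,000×1.1 + 59,500,000×16.8 = 4,413,200,000 + 14,832,500,000 + 401,500,000 + 999,600,000 = 20,646,800,000
volume = 187,000,000 + 425,000,000 + 365,000,000 + 59,500,000 = 1,036,500,000 m³
S = 20,646,800,000 / 1,036,500,000 = 19.9197 ‰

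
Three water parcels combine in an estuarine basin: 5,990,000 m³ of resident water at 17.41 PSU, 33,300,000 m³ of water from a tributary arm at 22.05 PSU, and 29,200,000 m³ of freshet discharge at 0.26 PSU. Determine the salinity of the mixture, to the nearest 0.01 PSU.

12.35 PSU

Conserving salt mass:
salt = 5,990,000×17.41 + 33,300,000×22.05 + 29,200,000×0.26 = 104,285,900 + 734,265,000 + 7,592,000 = 846,142,900
volume = 5,990,000 + 33,300,000 + 29,200,000 = 68,490,000 m³
S = 846,142,900 / 68,490,000 = 12.3543 PSU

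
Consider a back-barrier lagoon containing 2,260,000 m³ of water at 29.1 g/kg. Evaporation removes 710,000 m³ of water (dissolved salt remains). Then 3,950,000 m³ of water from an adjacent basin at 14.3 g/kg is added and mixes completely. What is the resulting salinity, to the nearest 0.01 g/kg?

22.23 g/kg

After evaporation: salt = 2,260,000×29.1 = 65,766,000; volume = 2,260,000 − 710,000 = 1,550,000 m³
After mixing: salt = 65,766,000 + 3,950,000×14.3 = 122,251,000; volume = 1,550,000 + 3,950,000 = 5,500,000 m³
S = 122,251,000 / 5,500,000 = 22.2275 g/kg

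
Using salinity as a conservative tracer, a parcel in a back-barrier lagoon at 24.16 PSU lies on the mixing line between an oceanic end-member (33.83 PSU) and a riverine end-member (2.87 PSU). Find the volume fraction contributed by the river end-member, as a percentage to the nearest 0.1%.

31.2%

Let f be the freshwater fraction. Salt balance per unit volume:
f×2.87 + (1−f)×33.83 = 24.16
f = (33.83 − 24.16) / (33.83 − 2.87) = 9.67/30.96 = 0.3123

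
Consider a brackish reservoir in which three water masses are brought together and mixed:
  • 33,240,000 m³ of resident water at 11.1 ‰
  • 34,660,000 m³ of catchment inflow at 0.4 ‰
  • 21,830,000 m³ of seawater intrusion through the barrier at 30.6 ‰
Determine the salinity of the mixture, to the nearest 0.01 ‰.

Total salt / total volume:
salt = 33,240,000×11.1 + 34,660,000×0.4 + 21,830,000×30.6 = 368,964,000 + 13,864,000 + 667,998,000 = 1,050,826,000
volume = 33,240,000 + 34,660,000 + 21,830,000 = 89,730,000 m³
S = 1,050,826,000 / 89,730,000 = 11.711 ‰

11.71 ‰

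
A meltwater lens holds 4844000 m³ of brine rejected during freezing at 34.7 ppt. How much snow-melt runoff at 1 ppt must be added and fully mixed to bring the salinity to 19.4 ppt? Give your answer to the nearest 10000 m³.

4030000 m³

Salt balance: 4,844,000×34.7 + V×1 = (4,844,000+V)×19.4
168,086,800 + 1V = 93,973,600 + 19.4V
74,113,200 = 18.4V
V = 4,027,891.3 m³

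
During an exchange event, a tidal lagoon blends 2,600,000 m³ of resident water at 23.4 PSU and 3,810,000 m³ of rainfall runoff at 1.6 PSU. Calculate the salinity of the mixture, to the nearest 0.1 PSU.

Salt balance:
salt = 2,600,000×23.4 + 3,810,000×1.6 = 60,840,000 + 6,096,000 = 66,936,000
volume = 2,600,000 + 3,810,000 = 6,410,000 m³
S = 66,936,000 / 6,410,000 = 10.442 PSU

10.4 PSU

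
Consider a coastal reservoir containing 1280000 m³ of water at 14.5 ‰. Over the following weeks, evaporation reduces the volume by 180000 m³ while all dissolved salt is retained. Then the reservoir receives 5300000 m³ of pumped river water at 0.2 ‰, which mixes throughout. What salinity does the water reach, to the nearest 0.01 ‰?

3.07 ‰

After evaporation: salt = 1,280,000×14.5 = 18,560,000; volume = 1,280,000 − 180,000 = 1,100,000 m³
After mixing: salt = 18,560,000 + 5,300,000×0.2 = 19,620,000; volume = 1,100,000 + 5,300,000 = 6,400,000 m³
S = 19,620,000 / 6,400,000 = 3.0656 ‰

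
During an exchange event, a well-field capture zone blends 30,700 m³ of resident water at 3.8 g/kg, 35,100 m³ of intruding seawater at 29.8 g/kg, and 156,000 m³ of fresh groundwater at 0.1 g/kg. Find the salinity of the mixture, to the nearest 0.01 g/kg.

5.31 g/kg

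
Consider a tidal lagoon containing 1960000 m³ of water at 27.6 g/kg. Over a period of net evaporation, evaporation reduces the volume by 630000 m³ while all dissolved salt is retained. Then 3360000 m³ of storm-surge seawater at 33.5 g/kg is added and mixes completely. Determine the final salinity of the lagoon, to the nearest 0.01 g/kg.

35.53 g/kg

After evaporation: salt = 1,960,000×27.6 = 54,096,000; volume = 1,960,000 − 630,000 = 1,330,000 m³
After mixing: salt = 54,096,000 + 3,360,000×33.5 = 166,656,000; volume = 1,330,000 + 3,360,000 = 4,690,000 m³
S = 166,656,000 / 4,690,000 = 35.5343 g/kg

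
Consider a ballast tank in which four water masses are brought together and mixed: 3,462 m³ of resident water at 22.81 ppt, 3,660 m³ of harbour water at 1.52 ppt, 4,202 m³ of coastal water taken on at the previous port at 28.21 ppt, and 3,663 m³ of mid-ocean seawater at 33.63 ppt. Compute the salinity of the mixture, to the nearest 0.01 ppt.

Total salt / total volume:
salt = 3,462×22.81 + 3,660×1.52 + 4,202×28.21 + 3,663×33.63 = 78,968.22 + 5,563.2 + 118,538.42 + 123,186.69 = 326,256.53
volume = 3,462 + 3,660 + 4,202 + 3,663 = 14,987 m³
S = 326,256.53 / 14,987 = 21.7693 ppt

21.77 ppt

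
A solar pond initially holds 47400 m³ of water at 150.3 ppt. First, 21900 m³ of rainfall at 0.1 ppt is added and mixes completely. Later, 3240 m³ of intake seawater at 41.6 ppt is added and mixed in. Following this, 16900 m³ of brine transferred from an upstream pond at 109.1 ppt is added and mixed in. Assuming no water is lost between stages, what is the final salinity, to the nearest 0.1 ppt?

101.8 ppt

Weighted by volume,
Initial salt = 47,400×150.3 = 7,124,220
After stage 1: salt = 7,124,220 + 21,900×0.1 = 7,126,410; volume = 69,300 m³; S = 102.834 ppt
After stage 2: salt = 7,126,410 + 3,240×41.6 = 7,261,194; volume = 72,540 m³; S = 100.099 ppt
After stage 3: salt = 7,261,194 + 16,900×109.1 = 9,104,984; volume = 89,440 m³
S = 9,104,984 / 89,440 = 101.7999 ppt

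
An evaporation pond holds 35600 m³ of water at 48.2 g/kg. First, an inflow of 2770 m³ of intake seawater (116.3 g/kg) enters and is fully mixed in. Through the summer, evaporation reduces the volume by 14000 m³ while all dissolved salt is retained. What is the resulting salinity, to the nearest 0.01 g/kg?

83.63 g/kg

After mixing: salt = 35,600×48.2 + 2,770×116.3 = 2,038,071; volume = 38,370 m³
After evaporation: salt unchanged = 2,038,071; volume = 38,370 − 14,000 = 24,370 m³
S = 2,038,071 / 24,370 = 83.6303 g/kg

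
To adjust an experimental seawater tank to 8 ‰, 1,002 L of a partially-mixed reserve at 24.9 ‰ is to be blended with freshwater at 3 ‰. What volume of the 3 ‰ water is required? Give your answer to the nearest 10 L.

3390 L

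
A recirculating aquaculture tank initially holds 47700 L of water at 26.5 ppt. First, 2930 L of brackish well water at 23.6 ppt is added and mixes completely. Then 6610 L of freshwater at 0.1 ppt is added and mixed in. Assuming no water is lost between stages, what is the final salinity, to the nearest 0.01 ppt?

Conserving salt mass:
Initial salt = 47,700×26.5 = 1,264,050
After stage 1: salt = 1,264,050 + 2,930×23.6 = 1,333,198; volume = 50,630 L; S = 26.332 ppt
After stage 2: salt = 1,333,198 + 6,610×0.1 = 1,333,859; volume = 57,240 L
S = 1,333,859 / 57,240 = 23.3029 ppt

23.30 ppt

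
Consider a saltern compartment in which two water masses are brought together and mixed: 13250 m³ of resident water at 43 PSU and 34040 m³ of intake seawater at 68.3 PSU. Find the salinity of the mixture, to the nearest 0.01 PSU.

61.21 PSU

By conservation of dissolved salt,
salt = 13,250×43 + 34,040×68.3 = 569,750 + 2,324,932 = 2,894,682
volume = 13,250 + 34,040 = 47,290 m³
S = 2,894,682 / 47,290 = 61.2113 PSU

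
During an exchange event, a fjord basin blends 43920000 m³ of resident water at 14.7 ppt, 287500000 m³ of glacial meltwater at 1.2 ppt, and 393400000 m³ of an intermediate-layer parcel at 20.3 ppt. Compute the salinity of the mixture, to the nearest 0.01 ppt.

By conservation of dissolved salt,
salt = 43,920,000×14.7 + 287,500,000×1.2 + 393,400,000×20.3 = 645,624,000 + 345,000,000 + 7,986,020,000 = 8,976,644,000
volume = 43,920,000 + 287,500,000 + 393,400,000 = 724,820,000 m³
S = 8,976,644,000 / 724,820,000 = 12.3847 ppt

12.38 ppt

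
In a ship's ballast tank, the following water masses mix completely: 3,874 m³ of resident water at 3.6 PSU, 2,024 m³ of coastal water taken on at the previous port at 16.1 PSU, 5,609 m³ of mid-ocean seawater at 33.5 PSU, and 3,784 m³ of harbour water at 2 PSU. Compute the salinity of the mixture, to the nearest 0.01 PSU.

15.83 PSU

Weighted by volume,
salt = 3,874×3.6 + 2,024×16.1 + 5,609×33.5 + 3,784×2 = 13,946.4 + 32,586.4 + 187,901.5 + 7,568 = 242,002.3
volume = 3,874 + 2,024 + 5,609 + 3,784 = 15,291 m³
S = 242,002.3 / 15,291 = 15.8265 PSU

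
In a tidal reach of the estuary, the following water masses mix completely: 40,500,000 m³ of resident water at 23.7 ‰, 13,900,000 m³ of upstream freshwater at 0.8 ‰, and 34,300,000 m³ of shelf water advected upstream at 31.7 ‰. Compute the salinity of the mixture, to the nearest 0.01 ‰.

23.20 ‰

Mass of salt is conserved:
salt = 40,500,000×23.7 + 13,900,000×0.8 + 34,300,000×31.7 = 959,850,000 + 11,120,000 + 1,087,310,000 = 2,058,280,000
volume = 40,500,000 + 13,900,000 + 34,300,000 = 88,700,000 m³
S = 2,058,280,000 / 88,700,000 = 23.205 ‰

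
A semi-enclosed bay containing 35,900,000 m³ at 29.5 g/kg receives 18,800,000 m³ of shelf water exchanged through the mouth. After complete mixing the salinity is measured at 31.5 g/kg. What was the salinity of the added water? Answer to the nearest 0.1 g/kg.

Salt balance: 35,900,000×29.5 + 18,800,000×S = 54,700,000×31.5
1,059,050,000 + 18,800,000·S = 1,723,050,000
S = (1,723,050,000 − 1,059,050,000) / 18,800,000 = 35.3191 g/kg

35.3 g/kg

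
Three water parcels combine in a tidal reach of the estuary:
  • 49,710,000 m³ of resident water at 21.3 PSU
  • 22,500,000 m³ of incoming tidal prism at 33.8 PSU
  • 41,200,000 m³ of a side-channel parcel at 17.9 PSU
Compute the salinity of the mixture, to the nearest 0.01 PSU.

Conserving salt mass:
salt = 49,710,000×21.3 + 22,500,000×33.8 + 41,200,000×17.9 = 1,058,823,000 + 760,500,000 + 737,480,000 = 2,556,803,000
volume = 49,710,000 + 22,500,000 + 41,200,000 = 113,410,000 m³
S = 2,556,803,000 / 113,410,000 = 22.5448 PSU

22.54 PSU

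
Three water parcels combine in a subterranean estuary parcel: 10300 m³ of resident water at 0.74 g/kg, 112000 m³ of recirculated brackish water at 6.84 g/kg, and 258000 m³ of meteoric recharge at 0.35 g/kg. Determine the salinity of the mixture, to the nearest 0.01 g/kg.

2.27 g/kg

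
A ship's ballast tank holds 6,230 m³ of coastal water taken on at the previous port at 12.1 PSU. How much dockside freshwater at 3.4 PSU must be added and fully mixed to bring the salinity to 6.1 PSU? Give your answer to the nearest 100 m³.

Salt balance: 6,230×12.1 + V×3.4 = (6,230+V)×6.1
75,383 + 3.4V = 38,003 + 6.1V
37,380 = 2.7V
V = 13,844.44 m³

13800 m³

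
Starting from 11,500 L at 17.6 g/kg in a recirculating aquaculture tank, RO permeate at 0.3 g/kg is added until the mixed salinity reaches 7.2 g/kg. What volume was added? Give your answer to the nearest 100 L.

Salt balance: 11,500×17.6 + V×0.3 = (11,500+V)×7.2
202,400 + 0.3V = 82,800 + 7.2V
119,600 = 6.9V
V = 17,333.33 L

17300 L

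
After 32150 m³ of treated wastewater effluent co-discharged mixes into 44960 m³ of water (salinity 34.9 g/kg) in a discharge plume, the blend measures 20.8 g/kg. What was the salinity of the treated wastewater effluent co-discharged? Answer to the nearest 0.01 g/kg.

1.08 g/kg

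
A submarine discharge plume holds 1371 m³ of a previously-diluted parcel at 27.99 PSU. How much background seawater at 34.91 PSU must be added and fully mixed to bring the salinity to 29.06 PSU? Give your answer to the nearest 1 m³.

251 m³

Salt balance: 1,371×27.99 + V×34.91 = (1,371+V)×29.06
38,374.29 + 34.91V = 39,841.26 + 29.06V
1,466.97 = 5.85V
V = 250.76 m³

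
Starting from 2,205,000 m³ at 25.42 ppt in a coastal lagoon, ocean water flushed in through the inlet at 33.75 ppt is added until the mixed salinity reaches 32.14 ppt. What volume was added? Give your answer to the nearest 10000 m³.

Salt balance: 2,205,000×25.42 + V×33.75 = (2,205,000+V)×32.14
56,051,100 + 33.75V = 70,868,700 + 32.14V
14,817,600 = 1.61V
V = 9,203,478.26 m³

9200000 m³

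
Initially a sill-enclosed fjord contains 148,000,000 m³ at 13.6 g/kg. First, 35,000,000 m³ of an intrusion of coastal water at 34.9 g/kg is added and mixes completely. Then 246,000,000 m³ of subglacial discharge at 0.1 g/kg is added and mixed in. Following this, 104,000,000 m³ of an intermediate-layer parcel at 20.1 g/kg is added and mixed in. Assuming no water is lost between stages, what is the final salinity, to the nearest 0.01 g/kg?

Salt balance:
Initial salt = 148,000,000×13.6 = 2,012,800,000
After stage 1: salt = 2,012,800,000 + 35,000,000×34.9 = 3,234,300,000; volume = 183,000,000 m³; S = 17.674 g/kg
After stage 2: salt = 3,234,300,000 + 246,000,000×0.1 = 3,258,900,000; volume = 429,000,000 m³; S = 7.597 g/kg
After stage 3: salt = 3,258,900,000 + 104,000,000×20.1 = 5,349,300,000; volume = 533,000,000 m³
S = 5,349,300,000 / 533,000,000 = 10.0362 g/kg

10.04 g/kg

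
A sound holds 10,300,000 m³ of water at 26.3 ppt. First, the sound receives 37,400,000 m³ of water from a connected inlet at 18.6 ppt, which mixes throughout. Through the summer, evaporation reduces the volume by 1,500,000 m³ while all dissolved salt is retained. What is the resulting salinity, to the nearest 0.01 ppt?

After mixing: salt = 10,300,000×26.3 + 37,400,000×18.6 = 966,530,000; volume = 47,700,000 m³
After evaporation: salt unchanged = 966,530,000; volume = 47,700,000 − 1,500,000 = 46,200,000 m³
S = 966,530,000 / 46,200,000 = 20.9206 ppt

20.92 ppt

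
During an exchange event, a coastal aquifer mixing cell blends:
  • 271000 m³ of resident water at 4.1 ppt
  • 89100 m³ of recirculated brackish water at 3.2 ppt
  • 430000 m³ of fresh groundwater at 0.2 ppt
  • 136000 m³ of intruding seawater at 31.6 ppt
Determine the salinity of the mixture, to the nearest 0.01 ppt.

6.24 ppt

Total salt / total volume:
salt = 271,000×4.1 + 89,100×3.2 + 430,000×0.2 + 136,000×31.6 = 1,111,100 + 285,120 + 86,000 + 4,297,600 = 5,779,820
volume = 271,000 + 89,100 + 430,000 + 136,000 = 926,100 m³
S = 5,779,820 / 926,100 = 6.241 ppt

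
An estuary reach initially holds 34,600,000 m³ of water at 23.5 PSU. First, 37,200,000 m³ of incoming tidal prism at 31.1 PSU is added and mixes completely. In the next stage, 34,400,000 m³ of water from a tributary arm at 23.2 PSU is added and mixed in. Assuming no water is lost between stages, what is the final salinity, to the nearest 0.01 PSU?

26.06 PSU

Mass of salt is conserved:
Initial salt = 34,600,000×23.5 = 813,100,000
After stage 1: salt = 813,100,000 + 37,200,000×31.1 = 1,970,020,000; volume = 71,800,000 m³; S = 27.438 PSU
After stage 2: salt = 1,970,020,000 + 34,400,000×23.2 = 2,768,100,000; volume = 106,200,000 m³
S = 2,768,100,000 / 106,200,000 = 26.065 PSU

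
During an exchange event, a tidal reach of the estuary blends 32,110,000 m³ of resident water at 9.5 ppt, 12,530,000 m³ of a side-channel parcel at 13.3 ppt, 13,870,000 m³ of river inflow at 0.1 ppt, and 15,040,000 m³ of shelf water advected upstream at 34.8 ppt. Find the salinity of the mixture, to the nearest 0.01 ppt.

Total salt / total volume:
salt = 32,110,000×9.5 + 12,530,000×13.3 + 13,870,000×0.1 + 15,040,000×34.8 = 305,045,000 + 166,649,000 + 1,387,000 + 523,392,000 = 996,473,000
volume = 32,110,000 + 12,530,000 + 13,870,000 + 15,040,000 = 73,550,000 m³
S = 996,473,000 / 73,550,000 = 13.5482 ppt

13.55 ppt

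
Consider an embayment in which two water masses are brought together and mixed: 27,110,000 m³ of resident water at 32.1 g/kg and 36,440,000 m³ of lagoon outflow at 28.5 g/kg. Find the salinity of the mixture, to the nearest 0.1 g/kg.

Mass of salt is conserved:
salt = 27,110,000×32.1 + 36,440,000×28.5 = 870,231,000 + 1,038,540,000 = 1,908,771,000
volume = 27,110,000 + 36,440,000 = 63,550,000 m³
S = 1,908,771,000 / 63,550,000 = 30.036 g/kg

30.0 g/kg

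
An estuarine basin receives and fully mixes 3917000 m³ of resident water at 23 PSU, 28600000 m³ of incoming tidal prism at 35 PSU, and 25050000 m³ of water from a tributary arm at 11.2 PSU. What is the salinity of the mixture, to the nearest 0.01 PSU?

23.83 PSU

By conservation of dissolved salt,
salt = 3,917,000×23 + 28,600,000×35 + 25,050,000×11.2 = 90,091,000 + 1,001,000,000 + 280,560,000 = 1,371,651,000
volume = 3,917,000 + 28,600,000 + 25,050,000 = 57,567,000 m³
S = 1,371,651,000 / 57,567,000 = 23.827 PSU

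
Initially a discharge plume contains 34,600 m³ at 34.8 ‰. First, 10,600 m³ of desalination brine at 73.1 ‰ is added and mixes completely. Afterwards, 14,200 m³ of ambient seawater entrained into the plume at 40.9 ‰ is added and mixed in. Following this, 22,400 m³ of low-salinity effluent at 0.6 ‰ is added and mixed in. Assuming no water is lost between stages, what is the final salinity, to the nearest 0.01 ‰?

31.46 ‰

By conservation of dissolved salt,
Initial salt = 34,600×34.8 = 1,204,080
After stage 1: salt = 1,204,080 + 10,600×73.1 = 1,978,940; volume = 45,200 m³; S = 43.782 ‰
After stage 2: salt = 1,978,940 + 14,200×40.9 = 2,559,720; volume = 59,400 m³; S = 43.093 ‰
After stage 3: salt = 2,559,720 + 22,400×0.6 = 2,573,160; volume = 81,800 m³
S = 2,573,160 / 81,800 = 31.4567 ‰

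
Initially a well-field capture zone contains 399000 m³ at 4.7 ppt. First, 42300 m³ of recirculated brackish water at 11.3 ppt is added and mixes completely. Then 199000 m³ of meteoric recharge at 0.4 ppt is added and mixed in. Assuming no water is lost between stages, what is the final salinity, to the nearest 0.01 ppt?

Total salt / total volume:
Initial salt = 399,000×4.7 = 1,875,300
After stage 1: salt = 1,875,300 + 42,300×11.3 = 2,353,290; volume = 441,300 m³; S = 5.333 ppt
After stage 2: salt = 2,353,290 + 199,000×0.4 = 2,432,890; volume = 640,300 m³
S = 2,432,890 / 640,300 = 3.7996 ppt

3.80 ppt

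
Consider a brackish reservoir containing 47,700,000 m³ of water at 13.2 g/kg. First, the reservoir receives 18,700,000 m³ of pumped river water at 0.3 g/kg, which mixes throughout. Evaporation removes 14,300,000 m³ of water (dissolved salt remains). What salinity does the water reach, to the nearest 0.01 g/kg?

12.19 g/kg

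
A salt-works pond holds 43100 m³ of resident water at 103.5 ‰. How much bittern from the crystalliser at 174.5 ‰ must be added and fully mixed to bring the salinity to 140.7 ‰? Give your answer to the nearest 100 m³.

Salt balance: 43,100×103.5 + V×174.5 = (43,100+V)×140.7
4,460,850 + 174.5V = 6,064,170 + 140.7V
1,603,320 = 33.8V
V = 47,435.5 m³

47400 m³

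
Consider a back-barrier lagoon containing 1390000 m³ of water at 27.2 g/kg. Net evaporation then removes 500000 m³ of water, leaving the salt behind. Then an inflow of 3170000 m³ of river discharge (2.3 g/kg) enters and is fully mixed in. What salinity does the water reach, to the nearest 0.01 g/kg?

11.11 g/kg

After evaporation: salt = 1,390,000×27.2 = 37,808,000; volume = 1,390,000 − 500,000 = 890,000 m³
After mixing: salt = 37,808,000 + 3,170,000×2.3 = 45,099,000; volume = 890,000 + 3,170,000 = 4,060,000 m³
S = 45,099,000 / 4,060,000 = 11.1081 g/kg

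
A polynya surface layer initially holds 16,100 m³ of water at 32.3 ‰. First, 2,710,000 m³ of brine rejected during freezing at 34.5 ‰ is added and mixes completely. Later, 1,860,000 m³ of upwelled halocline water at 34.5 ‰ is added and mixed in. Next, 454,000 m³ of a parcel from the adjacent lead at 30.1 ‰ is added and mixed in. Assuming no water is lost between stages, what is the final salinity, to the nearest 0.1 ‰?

Total salt / total volume:
Initial salt = 16,100×32.3 = 520,030
After stage 1: salt = 520,030 + 2,710,000×34.5 = 94,015,030; volume = 2,726,100 m³; S = 34.487 ‰
After stage 2: salt = 94,015,030 + 1,860,000×34.5 = 158,185,030; volume = 4,586,100 m³; S = 34.492 ‰
After stage 3: salt = 158,185,030 + 454,000×30.1 = 171,850,430; volume = 5,040,100 m³
S = 171,850,430 / 5,040,100 = 34.0966 ‰

34.1 ‰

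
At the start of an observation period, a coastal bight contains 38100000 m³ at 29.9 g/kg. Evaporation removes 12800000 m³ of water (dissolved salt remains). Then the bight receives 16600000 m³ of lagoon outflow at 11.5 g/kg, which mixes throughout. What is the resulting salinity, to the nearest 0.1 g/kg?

31.7 g/kg

After evaporation: salt = 38,100,000×29.9 = 1,139,190,000; volume = 38,100,000 − 12,800,000 = 25,300,000 m³
After mixing: salt = 1,139,190,000 + 16,600,000×11.5 = 1,330,090,000; volume = 25,300,000 + 16,600,000 = 41,900,000 m³
S = 1,330,090,000 / 41,900,000 = 31.7444 g/kg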